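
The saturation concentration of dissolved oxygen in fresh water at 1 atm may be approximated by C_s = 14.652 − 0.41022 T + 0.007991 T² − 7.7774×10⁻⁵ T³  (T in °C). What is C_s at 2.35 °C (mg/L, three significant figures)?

C_s ≈ 13.7 mg/L

C_s = 14.652 − 0.41022×2.35 + 0.007991×2.35² − 7.7774×10⁻⁵×2.35³ = 13.73 mg/L.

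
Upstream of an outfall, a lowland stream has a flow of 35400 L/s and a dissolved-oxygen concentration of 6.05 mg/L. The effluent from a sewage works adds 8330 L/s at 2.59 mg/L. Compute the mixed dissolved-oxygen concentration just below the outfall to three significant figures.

Flow-weighted mixing: C = (Q_r C_r + Q_w C_w)/(Q_r + Q_w)
= (35400×6.05 + 8330×2.59)/(35400 + 8330) = 235700/43730 = 5.391 mg/L.

5.39 mg/L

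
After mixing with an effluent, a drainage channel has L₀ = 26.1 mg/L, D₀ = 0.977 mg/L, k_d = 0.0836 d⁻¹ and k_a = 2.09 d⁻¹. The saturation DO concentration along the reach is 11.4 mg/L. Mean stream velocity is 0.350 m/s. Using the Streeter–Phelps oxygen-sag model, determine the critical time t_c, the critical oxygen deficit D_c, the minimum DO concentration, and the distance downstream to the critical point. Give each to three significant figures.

t_c ≈ 0.465 d; D_c ≈ 1.00 mg/L; min DO ≈ 10.4 mg/L; x_c ≈ 14.1 km

At the critical point dD/dt = 0, so k_d L₀ e^(−k_d t) = k_a D. Substituting D(t) from the Streeter–Phelps equation and solving for t gives
t_c = ln[(k_a/k_d)(1 − D₀(k_a−k_d)/(k_d L₀))] / (k_a−k_d).
Here k_a−k_d = 2.006 d⁻¹ and 1 − D₀(k_a−k_d)/(k_d L₀) = 1 − 0.977×2.006/(0.0836×26.1) = 0.1016, so
t_c = ln(25.00 × 0.1016) / 2.006 = 0.9323 / 2.006 = 0.4646 d.
D_c = (k_d/k_a) L₀ e^(−k_d t_c) = (0.0836/2.09) × 26.1 × e^(−0.0836×0.4646) = 0.04000 × 26.1 × 0.9619 = 1.004 mg/L.
Minimum DO = C_s − D_c = 11.4 − 1.004 = 10.40 mg/L.
x_c = v t_c = 0.350 m/s × 0.4646 d × 86400 s/d = 14050 m ≈ 14.1 km.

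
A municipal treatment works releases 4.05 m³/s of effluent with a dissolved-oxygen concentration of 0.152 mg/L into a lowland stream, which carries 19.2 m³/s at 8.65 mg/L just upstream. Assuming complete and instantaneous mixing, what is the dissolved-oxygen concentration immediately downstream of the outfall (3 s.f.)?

7.17 mg/L

Flow-weighted mixing: C = (Q_r C_r + Q_w C_w)/(Q_r + Q_w)
= (19.2×8.65 + 4.05×0.152)/(19.2 + 4.05) = 166.7/23.25 = 7.170 mg/L.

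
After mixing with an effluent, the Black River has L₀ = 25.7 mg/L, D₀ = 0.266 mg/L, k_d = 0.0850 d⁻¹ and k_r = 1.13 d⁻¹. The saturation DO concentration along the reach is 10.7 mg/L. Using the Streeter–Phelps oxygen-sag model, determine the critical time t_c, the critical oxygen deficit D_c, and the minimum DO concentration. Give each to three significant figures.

With k_r/k_d = 13.29 and 1 − D₀(k_r−k_d)/(k_d L₀) = 0.8728,
t_c = ln(13.29 × 0.8728) / (1.13 − 0.0850) = ln(11.60) / 1.045 = 2.451/1.045 = 2.346 d.
L(t_c) = L₀ e^(−k_d t_c) = 25.7 × 0.8192 = 21.05 mg/L, and at the critical point k_r D_c = k_d L, so D_c = (0.0850/1.13) × 21.05 = 1.584 mg/L.
Minimum DO = C_s − D_c = 10.7 − 1.584 = 9.116 mg/L.

t_c ≈ 2.35 d; D_c ≈ 1.58 mg/L; min DO ≈ 9.12 mg/L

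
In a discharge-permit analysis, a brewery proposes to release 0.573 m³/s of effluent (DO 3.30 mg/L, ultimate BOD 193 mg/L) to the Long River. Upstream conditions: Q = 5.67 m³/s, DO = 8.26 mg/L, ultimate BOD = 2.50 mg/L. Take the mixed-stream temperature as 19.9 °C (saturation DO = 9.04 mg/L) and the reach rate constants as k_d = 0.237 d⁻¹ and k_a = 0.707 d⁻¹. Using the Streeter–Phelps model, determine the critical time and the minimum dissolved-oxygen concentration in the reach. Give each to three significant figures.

Mixed DO = (5.67×8.26 + 0.573×3.30)/(5.67+0.573) = 48.73/6.243 = 7.805 mg/L.
Mixed L₀ = (5.67×2.50 + 0.573×193)/(6.243) = 124.8/6.243 = 19.98 mg/L.
Initial deficit D₀ = C_s − DO₀ = 9.04 − 7.805 = 1.235 mg/L.
t_c = (1/0.4700) ln[(0.707/0.237)(1 − 1.235×0.4700/(0.237×19.98))] = 2.128 × ln(2.617) = 2.047 d.
D_c = (0.237/0.707) × 19.98 × e^(−0.237×2.047) = 0.3352 × 19.98 × 0.6156 = 4.124 mg/L.
Minimum DO = 9.04 − 4.124 = 4.916 mg/L.

t_c ≈ 2.05 d; minimum DO ≈ 4.92 mg/L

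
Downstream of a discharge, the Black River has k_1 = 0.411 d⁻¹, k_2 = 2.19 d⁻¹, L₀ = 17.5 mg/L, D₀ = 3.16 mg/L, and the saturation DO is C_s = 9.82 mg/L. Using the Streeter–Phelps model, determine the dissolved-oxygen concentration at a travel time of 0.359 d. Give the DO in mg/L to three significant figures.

k_1 L₀/(k_2−k_1) = 0.411×17.5/(2.19−0.411) = 7.192/1.779 = 4.043 mg/L.
e^(−k_1 t) = e^(−0.411×0.3590) = 0.8628; e^(−k_2 t) = e^(−2.19×0.3590) = 0.4556.
D = 4.043 × (0.8628 − 0.4556) + 3.16 × 0.4556 = 1.647 + 1.440 = 3.086 mg/L.
DO = C_s − D = 9.82 − 3.086 = 6.734 mg/L.

DO ≈ 6.73 mg/L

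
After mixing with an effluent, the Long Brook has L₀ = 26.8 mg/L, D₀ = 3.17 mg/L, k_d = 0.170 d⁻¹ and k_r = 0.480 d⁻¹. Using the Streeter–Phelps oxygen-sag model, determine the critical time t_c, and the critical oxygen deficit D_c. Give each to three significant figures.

At the critical point dD/dt = 0, so k_d L₀ e^(−k_d t) = k_r D. Substituting D(t) from the Streeter–Phelps equation and solving for t gives
t_c = ln[(k_r/k_d)(1 − D₀(k_r−k_d)/(k_d L₀))] / (k_r−k_d).
Here k_r−k_d = 0.3100 d⁻¹ and 1 − D₀(k_r−k_d)/(k_d L₀) = 1 − 3.17×0.3100/(0.170×26.8) = 0.7843, so
t_c = ln(2.824 × 0.7843) / 0.3100 = 0.7950 / 0.3100 = 2.565 d.
L(t_c) = L₀ e^(−k_d t_c) = 26.8 × 0.6466 = 17.33 mg/L, and at the critical point k_r D_c = k_d L, so D_c = (0.170/0.480) × 17.33 = 6.138 mg/L.

t_c ≈ 2.56 d; D_c ≈ 6.14 mg/L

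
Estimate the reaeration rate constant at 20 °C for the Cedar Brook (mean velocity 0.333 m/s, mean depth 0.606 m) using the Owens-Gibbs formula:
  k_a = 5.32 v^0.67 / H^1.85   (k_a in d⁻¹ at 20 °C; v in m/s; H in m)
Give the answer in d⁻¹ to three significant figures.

k_a = 5.32 × 0.333^0.67 / 0.606^1.85 = 5.32 × 0.4787 / 0.3959 = 6.432 d⁻¹.

k_a ≈ 6.43 d⁻¹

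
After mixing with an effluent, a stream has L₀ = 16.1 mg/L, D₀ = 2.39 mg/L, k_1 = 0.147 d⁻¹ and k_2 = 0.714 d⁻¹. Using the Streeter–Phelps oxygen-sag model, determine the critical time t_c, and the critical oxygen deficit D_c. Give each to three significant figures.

With k_2/k_1 = 4.857 and 1 − D₀(k_2−k_1)/(k_1 L₀) = 0.4274,
t_c = ln(4.857 × 0.4274) / (0.714 − 0.147) = ln(2.076) / 0.5670 = 0.7305/0.5670 = 1.288 d.
D_c = (k_1/k_2) L₀ e^(−k_1 t_c) = (0.147/0.714) × 16.1 × e^(−0.147×1.288) = 0.2059 × 16.1 × 0.8275 = 2.743 mg/L.

t_c ≈ 1.29 d; D_c ≈ 2.74 mg/L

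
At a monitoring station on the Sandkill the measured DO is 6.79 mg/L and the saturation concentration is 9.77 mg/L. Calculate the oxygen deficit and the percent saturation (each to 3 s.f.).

D ≈ 2.98 mg/L; 69.5 % saturation

D = C_s − C = 9.77 − 6.79 = 2.98 mg/L.
% saturation = 6.79/9.77 × 100 = 69.5 %.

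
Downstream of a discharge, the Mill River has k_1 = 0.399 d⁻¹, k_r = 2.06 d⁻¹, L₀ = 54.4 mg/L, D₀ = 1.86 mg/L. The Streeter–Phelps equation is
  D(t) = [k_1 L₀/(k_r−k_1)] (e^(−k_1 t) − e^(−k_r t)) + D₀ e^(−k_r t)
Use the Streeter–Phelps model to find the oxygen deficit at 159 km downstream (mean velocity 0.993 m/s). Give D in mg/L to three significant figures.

Travel time t = x/v = 159 km / (0.993 m/s) = 159000 m / 0.993 m/s = 160100 s = 1.853 d.
k_1 L₀/(k_r−k_1) = 0.399×54.4/(2.06−0.399) = 21.71/1.661 = 13.07 mg/L.
e^(−k_1 t) = e^(−0.399×1.853) = 0.4774; e^(−k_r t) = e^(−2.06×1.853) = 0.02198.
D = 13.07 × (0.4774 − 0.02198) + 1.86 × 0.02198 = 5.951 + 0.04088 = 5.992 mg/L.

D ≈ 5.99 mg/L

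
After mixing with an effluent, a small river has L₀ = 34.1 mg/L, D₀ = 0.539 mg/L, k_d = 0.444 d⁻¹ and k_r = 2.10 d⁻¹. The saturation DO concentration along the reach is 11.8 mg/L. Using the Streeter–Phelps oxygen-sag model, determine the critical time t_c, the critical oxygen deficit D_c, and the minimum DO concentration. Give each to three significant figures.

At the critical point dD/dt = 0, so k_d L₀ e^(−k_d t) = k_r D. Substituting D(t) from the Streeter–Phelps equation and solving for t gives
t_c = ln[(k_r/k_d)(1 − D₀(k_r−k_d)/(k_d L₀))] / (k_r−k_d).
Here k_r−k_d = 1.656 d⁻¹ and 1 − D₀(k_r−k_d)/(k_d L₀) = 1 − 0.539×1.656/(0.444×34.1) = 0.9410, so
t_c = ln(4.730 × 0.9410) / 1.656 = 1.493 / 1.656 = 0.9016 d.
D_c = (k_d/k_r) L₀ e^(−k_d t_c) = (0.444/2.10) × 34.1 × e^(−0.444×0.9016) = 0.2114 × 34.1 × 0.6701 = 4.831 mg/L.
Minimum DO = C_s − D_c = 11.8 − 4.831 = 6.969 mg/L.

t_c ≈ 0.902 d; D_c ≈ 4.83 mg/L; min DO ≈ 6.97 mg/L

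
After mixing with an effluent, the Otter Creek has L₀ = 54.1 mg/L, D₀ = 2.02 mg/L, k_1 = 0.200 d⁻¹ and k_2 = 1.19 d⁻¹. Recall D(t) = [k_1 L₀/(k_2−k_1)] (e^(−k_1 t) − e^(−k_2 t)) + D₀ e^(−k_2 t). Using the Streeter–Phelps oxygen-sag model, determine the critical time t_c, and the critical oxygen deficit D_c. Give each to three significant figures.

With k_2/k_1 = 5.950 and 1 − D₀(k_2−k_1)/(k_1 L₀) = 0.8152,
t_c = ln(5.950 × 0.8152) / (1.19 − 0.200) = ln(4.850) / 0.9900 = 1.579/0.9900 = 1.595 d.
D_c = (k_1/k_2) L₀ e^(−k_1 t_c) = (0.200/1.19) × 54.1 × e^(−0.200×1.595) = 0.1681 × 54.1 × 0.7269 = 6.609 mg/L.

t_c ≈ 1.59 d; D_c ≈ 6.61 mg/L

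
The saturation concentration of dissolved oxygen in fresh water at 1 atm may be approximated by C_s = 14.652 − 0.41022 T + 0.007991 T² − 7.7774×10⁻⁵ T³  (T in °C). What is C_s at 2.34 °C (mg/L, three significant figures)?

C_s = 14.652 − 0.41022×2.34 + 0.007991×2.34² − 7.7774×10⁻⁵×2.34³ = 13.73 mg/L.

C_s ≈ 13.7 mg/L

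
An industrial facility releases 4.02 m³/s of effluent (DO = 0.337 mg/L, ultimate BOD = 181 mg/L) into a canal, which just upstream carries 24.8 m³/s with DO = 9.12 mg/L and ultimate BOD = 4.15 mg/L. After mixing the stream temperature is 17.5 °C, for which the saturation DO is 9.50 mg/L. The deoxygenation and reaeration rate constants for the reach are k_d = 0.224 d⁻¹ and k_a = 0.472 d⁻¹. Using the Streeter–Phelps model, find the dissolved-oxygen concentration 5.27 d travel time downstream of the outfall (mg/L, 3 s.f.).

DO ≈ 3.54 mg/L

Mixed DO = (24.8×9.12 + 4.02×0.337)/(24.8+4.02) = 227.5/28.82 = 7.895 mg/L.
Mixed L₀ = (24.8×4.15 + 4.02×181)/(28.82) = 830.5/28.82 = 28.82 mg/L.
Initial deficit D₀ = C_s − DO₀ = 9.50 − 7.895 = 1.605 mg/L.
D(5.27) = [0.224×28.82/(0.472−0.224)](e^(−0.224×5.27) − e^(−0.472×5.27)) + 1.605 e^(−0.472×5.27)
= 26.03 × (0.3071 − 0.08312) + 1.605 × 0.08312 = 5.964 mg/L.
DO = 9.50 − 5.964 = 3.536 mg/L.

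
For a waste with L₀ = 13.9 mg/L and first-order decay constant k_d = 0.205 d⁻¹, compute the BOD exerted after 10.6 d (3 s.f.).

y_t = L₀(1 − e^(−k_d t)) = 13.9 × (1 − e^(−0.205×10.6))
= 13.9 × (1 − 0.1138) = 13.9 × 0.8862 = 12.32 mg/L.

y ≈ 12.3 mg/L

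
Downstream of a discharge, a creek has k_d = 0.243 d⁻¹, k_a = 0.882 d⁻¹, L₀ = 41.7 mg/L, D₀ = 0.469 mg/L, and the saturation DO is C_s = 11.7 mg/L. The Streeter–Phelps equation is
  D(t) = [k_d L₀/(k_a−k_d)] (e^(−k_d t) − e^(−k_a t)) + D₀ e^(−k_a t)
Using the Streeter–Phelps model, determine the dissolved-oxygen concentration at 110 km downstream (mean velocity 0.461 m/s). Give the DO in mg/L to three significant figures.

Travel time t = x/v = 110 km / (0.461 m/s) = 110000 m / 0.461 m/s = 238600 s = 2.762 d.
k_d L₀/(k_a−k_d) = 0.243×41.7/(0.882−0.243) = 10.13/0.6390 = 15.86 mg/L.
e^(−k_d t) = e^(−0.243×2.762) = 0.5111; e^(−k_a t) = e^(−0.882×2.762) = 0.08753.
D = 15.86 × (0.5111 − 0.08753) + 0.469 × 0.08753 = 6.718 + 0.04105 = 6.759 mg/L.
DO = C_s − D = 11.7 − 6.759 = 4.941 mg/L.

DO ≈ 4.94 mg/L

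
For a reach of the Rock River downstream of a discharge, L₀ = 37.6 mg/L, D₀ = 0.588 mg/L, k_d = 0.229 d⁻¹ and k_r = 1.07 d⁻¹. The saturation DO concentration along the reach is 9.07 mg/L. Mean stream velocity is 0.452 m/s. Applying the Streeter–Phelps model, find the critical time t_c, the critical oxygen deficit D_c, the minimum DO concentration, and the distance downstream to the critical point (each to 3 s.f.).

t_c ≈ 1.76 d; D_c ≈ 5.37 mg/L; min DO ≈ 3.70 mg/L; x_c ≈ 68.8 km

t_c = [1/(k_r−k_d)] ln[(k_r/k_d)(1 − D₀(k_r−k_d)/(k_d L₀))]
= [1/(1.07−0.229)] ln[(1.07/0.229)(1 − 0.588×0.8410/(0.229×37.6))]
= (1/0.8410) ln[4.672 × 0.9426] = 1.189 × ln(4.404) = 1.189 × 1.483 = 1.763 d.
D_c = (k_d/k_r) L₀ e^(−k_d t_c) = (0.229/1.07) × 37.6 × e^(−0.229×1.763) = 0.2140 × 37.6 × 0.6679 = 5.374 mg/L.
Minimum DO = C_s − D_c = 9.07 − 5.374 = 3.696 mg/L.
x_c = v t_c = 0.452 m/s × 1.763 d × 86400 s/d = 68840 m ≈ 68.8 km.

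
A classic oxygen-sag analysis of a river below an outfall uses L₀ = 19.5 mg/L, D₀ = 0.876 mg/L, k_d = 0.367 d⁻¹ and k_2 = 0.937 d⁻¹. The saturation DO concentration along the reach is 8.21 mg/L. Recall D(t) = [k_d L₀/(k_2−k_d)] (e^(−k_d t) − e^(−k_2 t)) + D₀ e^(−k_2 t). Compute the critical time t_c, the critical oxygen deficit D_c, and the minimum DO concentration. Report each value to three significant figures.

At the critical point dD/dt = 0, so k_d L₀ e^(−k_d t) = k_2 D. Substituting D(t) from the Streeter–Phelps equation and solving for t gives
t_c = ln[(k_2/k_d)(1 − D₀(k_2−k_d)/(k_d L₀))] / (k_2−k_d).
Here k_2−k_d = 0.5700 d⁻¹ and 1 − D₀(k_2−k_d)/(k_d L₀) = 1 − 0.876×0.5700/(0.367×19.5) = 0.9302, so
t_c = ln(2.553 × 0.9302) / 0.5700 = 0.8650 / 0.5700 = 1.518 d.
L(t_c) = L₀ e^(−k_d t_c) = 19.5 × 0.5730 = 11.17 mg/L, and at the critical point k_2 D_c = k_d L, so D_c = (0.367/0.937) × 11.17 = 4.376 mg/L.
Minimum DO = C_s − D_c = 8.21 − 4.376 = 3.834 mg/L.

t_c ≈ 1.52 d; D_c ≈ 4.38 mg/L; min DO ≈ 3.83 mg/L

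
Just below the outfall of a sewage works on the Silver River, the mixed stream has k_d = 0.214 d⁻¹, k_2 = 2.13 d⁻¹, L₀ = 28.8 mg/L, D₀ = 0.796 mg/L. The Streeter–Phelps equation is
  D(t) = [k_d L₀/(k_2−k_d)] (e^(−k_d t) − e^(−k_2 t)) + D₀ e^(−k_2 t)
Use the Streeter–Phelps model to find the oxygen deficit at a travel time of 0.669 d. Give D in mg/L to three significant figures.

k_d L₀/(k_2−k_d) = 0.214×28.8/(2.13−0.214) = 6.163/1.916 = 3.217 mg/L.
e^(−k_d t) = e^(−0.214×0.6690) = 0.8666; e^(−k_2 t) = e^(−2.13×0.6690) = 0.2405.
D = 3.217 × (0.8666 − 0.2405) + 0.796 × 0.2405 = 2.014 + 0.1915 = 2.205 mg/L.

D ≈ 2.21 mg/L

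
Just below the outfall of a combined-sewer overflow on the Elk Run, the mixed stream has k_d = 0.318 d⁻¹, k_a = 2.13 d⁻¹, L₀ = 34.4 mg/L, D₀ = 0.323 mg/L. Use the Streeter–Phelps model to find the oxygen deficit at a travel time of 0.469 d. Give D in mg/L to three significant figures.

k_d L₀/(k_a−k_d) = 0.318×34.4/(2.13−0.318) = 10.94/1.812 = 6.037 mg/L.
e^(−k_d t) = e^(−0.318×0.4690) = 0.8614; e^(−k_a t) = e^(−2.13×0.4690) = 0.3683.
D = 6.037 × (0.8614 − 0.3683) + 0.323 × 0.3683 = 2.977 + 0.1189 = 3.096 mg/L.

D ≈ 3.10 mg/L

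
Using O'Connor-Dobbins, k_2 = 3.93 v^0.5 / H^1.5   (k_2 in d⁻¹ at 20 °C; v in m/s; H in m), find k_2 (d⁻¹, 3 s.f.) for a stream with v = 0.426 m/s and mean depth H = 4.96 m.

k_2 ≈ 0.232 d⁻¹

k_2 = 3.93 × 0.426^0.5 / 4.96^1.5 = 3.93 × 0.6527 / 11.05 = 0.2322 d⁻¹.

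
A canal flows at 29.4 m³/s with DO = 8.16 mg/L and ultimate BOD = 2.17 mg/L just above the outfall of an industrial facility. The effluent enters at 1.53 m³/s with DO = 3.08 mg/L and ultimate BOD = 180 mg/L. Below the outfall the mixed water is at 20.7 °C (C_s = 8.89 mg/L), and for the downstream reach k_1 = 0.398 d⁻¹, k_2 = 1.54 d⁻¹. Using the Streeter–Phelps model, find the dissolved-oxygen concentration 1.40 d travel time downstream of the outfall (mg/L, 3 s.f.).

Mixed DO = (29.4×8.16 + 1.53×3.08)/(29.4+1.53) = 244.6/30.93 = 7.909 mg/L.
Mixed L₀ = (29.4×2.17 + 1.53×180)/(30.93) = 339.2/30.93 = 10.97 mg/L.
Initial deficit D₀ = C_s − DO₀ = 8.89 − 7.909 = 0.9813 mg/L.
D(1.40) = [0.398×10.97/(1.54−0.398)](e^(−0.398×1.40) − e^(−1.54×1.40)) + 0.9813 e^(−1.54×1.40)
= 3.822 × (0.5728 − 0.1158) + 0.9813 × 0.1158 = 1.860 mg/L.
DO = 8.89 − 1.860 = 7.030 mg/L.

DO ≈ 7.03 mg/L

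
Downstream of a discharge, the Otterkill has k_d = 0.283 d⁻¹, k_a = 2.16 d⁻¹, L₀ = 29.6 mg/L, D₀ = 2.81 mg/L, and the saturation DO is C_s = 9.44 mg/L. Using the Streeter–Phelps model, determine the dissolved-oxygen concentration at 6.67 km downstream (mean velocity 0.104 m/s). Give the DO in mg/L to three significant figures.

DO ≈ 6.16 mg/L

Travel time t = x/v = 6.67 km / (0.104 m/s) = 6670 m / 0.104 m/s = 64130 s = 0.7423 d.
k_d L₀/(k_a−k_d) = 0.283×29.6/(2.16−0.283) = 8.377/1.877 = 4.463 mg/L.
e^(−k_d t) = e^(−0.283×0.7423) = 0.8105; e^(−k_a t) = e^(−2.16×0.7423) = 0.2012.
D = 4.463 × (0.8105 − 0.2012) + 2.81 × 0.2012 = 2.719 + 0.5654 = 3.285 mg/L.
DO = C_s − D = 9.44 − 3.285 = 6.155 mg/L.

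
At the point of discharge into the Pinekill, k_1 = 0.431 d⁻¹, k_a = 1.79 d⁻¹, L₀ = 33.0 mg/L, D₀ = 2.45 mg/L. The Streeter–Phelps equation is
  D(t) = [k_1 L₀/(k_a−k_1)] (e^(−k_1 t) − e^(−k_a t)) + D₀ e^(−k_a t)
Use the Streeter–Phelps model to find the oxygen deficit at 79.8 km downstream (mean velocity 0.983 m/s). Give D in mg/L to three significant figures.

Travel time t = x/v = 79.8 km / (0.983 m/s) = 79800 m / 0.983 m/s = 81180 s = 0.9396 d.
k_1 L₀/(k_a−k_1) = 0.431×33.0/(1.79−0.431) = 14.22/1.359 = 10.47 mg/L.
e^(−k_1 t) = e^(−0.431×0.9396) = 0.6670; e^(−k_a t) = e^(−1.79×0.9396) = 0.1860.
D = 10.47 × (0.6670 − 0.1860) + 2.45 × 0.1860 = 5.034 + 0.4558 = 5.490 mg/L.

D ≈ 5.49 mg/L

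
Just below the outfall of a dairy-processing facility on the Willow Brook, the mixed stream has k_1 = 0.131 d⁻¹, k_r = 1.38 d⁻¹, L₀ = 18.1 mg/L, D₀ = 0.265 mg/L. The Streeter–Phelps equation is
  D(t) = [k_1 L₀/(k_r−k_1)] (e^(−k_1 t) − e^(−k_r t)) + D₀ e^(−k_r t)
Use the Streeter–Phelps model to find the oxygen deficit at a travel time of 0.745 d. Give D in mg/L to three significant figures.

D ≈ 1.14 mg/L

k_1 L₀/(k_r−k_1) = 0.131×18.1/(1.38−0.131) = 2.371/1.249 = 1.898 mg/L.
e^(−k_1 t) = e^(−0.131×0.7450) = 0.9070; e^(−k_r t) = e^(−1.38×0.7450) = 0.3577.
D = 1.898 × (0.9070 − 0.3577) + 0.265 × 0.3577 = 1.043 + 0.09479 = 1.138 mg/L.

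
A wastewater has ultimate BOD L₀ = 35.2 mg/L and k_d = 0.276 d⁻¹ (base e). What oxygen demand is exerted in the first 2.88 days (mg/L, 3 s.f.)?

y ≈ 19.3 mg/L

y_t = L₀(1 − e^(−k_d t)) = 35.2 × (1 − e^(−0.276×2.88))
= 35.2 × (1 − 0.4516) = 35.2 × 0.5484 = 19.30 mg/L.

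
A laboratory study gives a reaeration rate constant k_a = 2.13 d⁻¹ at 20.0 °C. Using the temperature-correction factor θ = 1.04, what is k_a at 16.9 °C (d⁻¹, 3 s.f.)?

k_a(T₂) = k_a(T₁) · θ^(T₂−T₁) = 2.13 × 1.04^(16.9−20.0)
= 2.13 × 1.04^-3.10 = 2.13 × 0.8855 = 1.886 d⁻¹.

k_a ≈ 1.89 d⁻¹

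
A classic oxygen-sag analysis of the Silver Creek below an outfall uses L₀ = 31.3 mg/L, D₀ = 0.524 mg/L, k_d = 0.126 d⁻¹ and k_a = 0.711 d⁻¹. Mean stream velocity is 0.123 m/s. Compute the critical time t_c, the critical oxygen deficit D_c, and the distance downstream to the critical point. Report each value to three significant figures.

t_c = [1/(k_a−k_d)] ln[(k_a/k_d)(1 − D₀(k_a−k_d)/(k_d L₀))]
= [1/(0.711−0.126)] ln[(0.711/0.126)(1 − 0.524×0.5850/(0.126×31.3))]
= (1/0.5850) ln[5.643 × 0.9223] = 1.709 × ln(5.204) = 1.709 × 1.649 = 2.820 d.
L(t_c) = L₀ e^(−k_d t_c) = 31.3 × 0.7010 = 21.94 mg/L, and at the critical point k_a D_c = k_d L, so D_c = (0.126/0.711) × 21.94 = 3.888 mg/L.
x_c = v t_c = 0.123 m/s × 2.820 d × 86400 s/d = 29960 m ≈ 30.0 km.

t_c ≈ 2.82 d; D_c ≈ 3.89 mg/L; x_c ≈ 30.0 km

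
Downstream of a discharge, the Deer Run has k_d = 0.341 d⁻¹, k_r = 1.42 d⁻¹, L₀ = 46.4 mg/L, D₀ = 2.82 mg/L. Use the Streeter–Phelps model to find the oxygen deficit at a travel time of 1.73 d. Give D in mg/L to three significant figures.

D ≈ 7.11 mg/L

k_d L₀/(k_r−k_d) = 0.341×46.4/(1.42−0.341) = 15.82/1.079 = 14.66 mg/L.
e^(−k_d t) = e^(−0.341×1.730) = 0.5544; e^(−k_r t) = e^(−1.42×1.730) = 0.08573.
D = 14.66 × (0.5544 − 0.08573) + 2.82 × 0.08573 = 6.872 + 0.2417 = 7.114 mg/L.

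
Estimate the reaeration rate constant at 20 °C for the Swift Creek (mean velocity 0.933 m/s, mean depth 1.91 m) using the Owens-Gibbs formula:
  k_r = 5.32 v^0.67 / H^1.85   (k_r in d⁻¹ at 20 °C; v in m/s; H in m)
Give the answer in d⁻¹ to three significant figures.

k_r ≈ 1.53 d⁻¹

k_r = 5.32 × 0.933^0.67 / 1.91^1.85 = 5.32 × 0.9546 / 3.311 = 1.534 d⁻¹.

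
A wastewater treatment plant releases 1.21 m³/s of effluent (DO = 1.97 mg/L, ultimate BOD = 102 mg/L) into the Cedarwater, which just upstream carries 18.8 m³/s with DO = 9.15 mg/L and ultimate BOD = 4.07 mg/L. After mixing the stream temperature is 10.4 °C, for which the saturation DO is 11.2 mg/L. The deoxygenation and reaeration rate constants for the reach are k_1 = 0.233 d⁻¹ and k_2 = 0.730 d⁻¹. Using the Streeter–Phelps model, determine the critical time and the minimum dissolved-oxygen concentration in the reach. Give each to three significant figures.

t_c ≈ 0.777 d; minimum DO ≈ 8.54 mg/L

Mixed DO = (18.8×9.15 + 1.21×1.97)/(18.8+1.21) = 174.4/20.01 = 8.716 mg/L.
Mixed L₀ = (18.8×4.07 + 1.21×102)/(20.01) = 199.9/20.01 = 9.992 mg/L.
Initial deficit D₀ = C_s − DO₀ = 11.2 − 8.716 = 2.484 mg/L.
t_c = (1/0.4970) ln[(0.730/0.233)(1 − 2.484×0.4970/(0.233×9.992))] = 2.012 × ln(1.472) = 0.7773 d.
D_c = (0.233/0.730) × 9.992 × e^(−0.233×0.7773) = 0.3192 × 9.992 × 0.8343 = 2.661 mg/L.
Minimum DO = 11.2 − 2.661 = 8.539 mg/L.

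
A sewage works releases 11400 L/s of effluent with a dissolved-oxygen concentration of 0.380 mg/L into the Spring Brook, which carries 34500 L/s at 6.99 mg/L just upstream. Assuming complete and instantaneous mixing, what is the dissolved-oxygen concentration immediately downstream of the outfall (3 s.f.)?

5.35 mg/L

Flow-weighted mixing: C = (Q_r C_r + Q_w C_w)/(Q_r + Q_w)
= (34500×6.99 + 11400×0.380)/(34500 + 11400) = 245500/45900 = 5.348 mg/L.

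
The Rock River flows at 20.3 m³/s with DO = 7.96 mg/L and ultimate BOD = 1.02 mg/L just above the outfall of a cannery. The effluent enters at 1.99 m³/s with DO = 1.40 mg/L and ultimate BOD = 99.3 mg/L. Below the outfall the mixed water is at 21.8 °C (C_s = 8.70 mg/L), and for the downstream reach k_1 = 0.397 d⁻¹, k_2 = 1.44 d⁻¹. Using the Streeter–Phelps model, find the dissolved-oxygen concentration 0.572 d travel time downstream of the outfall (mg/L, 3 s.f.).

Mixed DO = (20.3×7.96 + 1.99×1.40)/(20.3+1.99) = 164.4/22.29 = 7.374 mg/L.
Mixed L₀ = (20.3×1.02 + 1.99×99.3)/(22.29) = 218.3/22.29 = 9.794 mg/L.
Initial deficit D₀ = C_s − DO₀ = 8.70 − 7.374 = 1.326 mg/L.
D(0.572) = [0.397×9.794/(1.44−0.397)](e^(−0.397×0.572) − e^(−1.44×0.572)) + 1.326 e^(−1.44×0.572)
= 3.728 × (0.7969 − 0.4388) + 1.326 × 0.4388 = 1.916 mg/L.
DO = 8.70 − 1.916 = 6.784 mg/L.

DO ≈ 6.78 mg/L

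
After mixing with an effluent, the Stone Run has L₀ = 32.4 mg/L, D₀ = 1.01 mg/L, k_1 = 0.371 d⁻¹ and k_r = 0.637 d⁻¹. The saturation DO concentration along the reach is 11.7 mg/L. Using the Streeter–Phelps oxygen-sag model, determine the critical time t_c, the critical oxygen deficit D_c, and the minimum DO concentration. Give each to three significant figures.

t_c ≈ 1.95 d; D_c ≈ 9.16 mg/L; min DO ≈ 2.54 mg/L

At the critical point dD/dt = 0, so k_1 L₀ e^(−k_1 t) = k_r D. Substituting D(t) from the Streeter–Phelps equation and solving for t gives
t_c = ln[(k_r/k_1)(1 − D₀(k_r−k_1)/(k_1 L₀))] / (k_r−k_1).
Here k_r−k_1 = 0.2660 d⁻¹ and 1 − D₀(k_r−k_1)/(k_1 L₀) = 1 − 1.01×0.2660/(0.371×32.4) = 0.9776, so
t_c = ln(1.717 × 0.9776) / 0.2660 = 0.5180 / 0.2660 = 1.947 d.
D_c = (k_1/k_r) L₀ e^(−k_1 t_c) = (0.371/0.637) × 32.4 × e^(−0.371×1.947) = 0.5824 × 32.4 × 0.4856 = 9.163 mg/L.
Minimum DO = C_s − D_c = 11.7 − 9.163 = 2.537 mg/L.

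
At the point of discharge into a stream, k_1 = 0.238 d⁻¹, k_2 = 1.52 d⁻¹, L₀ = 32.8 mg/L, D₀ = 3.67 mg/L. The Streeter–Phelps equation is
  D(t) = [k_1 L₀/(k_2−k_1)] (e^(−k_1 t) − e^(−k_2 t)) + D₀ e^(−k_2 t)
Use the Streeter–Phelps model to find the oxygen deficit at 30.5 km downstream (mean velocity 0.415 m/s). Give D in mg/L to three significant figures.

Travel time t = x/v = 30.5 km / (0.415 m/s) = 30500 m / 0.415 m/s = 73490 s = 0.8506 d.
k_1 L₀/(k_2−k_1) = 0.238×32.8/(1.52−0.238) = 7.806/1.282 = 6.089 mg/L.
e^(−k_1 t) = e^(−0.238×0.8506) = 0.8167; e^(−k_2 t) = e^(−1.52×0.8506) = 0.2745.
D = 6.089 × (0.8167 − 0.2745) + 3.67 × 0.2745 = 3.302 + 1.007 = 4.309 mg/L.

D ≈ 4.31 mg/L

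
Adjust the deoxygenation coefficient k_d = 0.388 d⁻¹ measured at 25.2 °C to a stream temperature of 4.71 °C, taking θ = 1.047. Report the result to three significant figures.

k_d(T₂) = k_d(T₁) · θ^(T₂−T₁) = 0.388 × 1.047^(4.71−25.2)
= 0.388 × 1.047^-20.5 = 0.388 × 0.3902 = 0.1514 d⁻¹.

k_d ≈ 0.151 d⁻¹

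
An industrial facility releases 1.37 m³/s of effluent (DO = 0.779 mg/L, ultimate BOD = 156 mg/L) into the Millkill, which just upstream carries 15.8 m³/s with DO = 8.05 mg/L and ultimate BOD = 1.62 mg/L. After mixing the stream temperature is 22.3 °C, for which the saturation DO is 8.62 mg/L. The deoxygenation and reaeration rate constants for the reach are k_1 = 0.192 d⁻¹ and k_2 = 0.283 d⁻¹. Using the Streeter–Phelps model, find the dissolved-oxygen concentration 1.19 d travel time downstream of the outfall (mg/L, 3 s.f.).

Mixed DO = (15.8×8.05 + 1.37×0.779)/(15.8+1.37) = 128.3/17.17 = 7.470 mg/L.
Mixed L₀ = (15.8×1.62 + 1.37×156)/(17.17) = 239.3/17.17 = 13.94 mg/L.
Initial deficit D₀ = C_s − DO₀ = 8.62 − 7.470 = 1.150 mg/L.
D(1.19) = [0.192×13.94/(0.283−0.192)](e^(−0.192×1.19) − e^(−0.283×1.19)) + 1.150 e^(−0.283×1.19)
= 29.41 × (0.7957 − 0.7141) + 1.150 × 0.7141 = 3.223 mg/L.
DO = 8.62 − 3.223 = 5.397 mg/L.

DO ≈ 5.40 mg/L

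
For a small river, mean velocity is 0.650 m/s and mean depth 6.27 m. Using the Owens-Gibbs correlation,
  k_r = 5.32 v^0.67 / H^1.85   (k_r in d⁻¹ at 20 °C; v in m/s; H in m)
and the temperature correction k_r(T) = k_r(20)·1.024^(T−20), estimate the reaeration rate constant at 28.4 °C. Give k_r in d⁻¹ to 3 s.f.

k_r ≈ 0.163 d⁻¹

k_r(20) = 5.32 × 0.650^0.67 / 6.27^1.85 = 5.32 × 0.7493 / 29.85 = 0.1335 d⁻¹.
k_r(28.4) = 0.1335 × 1.024^(28.4−20) = 0.1335 × 1.220 = 0.1630 d⁻¹.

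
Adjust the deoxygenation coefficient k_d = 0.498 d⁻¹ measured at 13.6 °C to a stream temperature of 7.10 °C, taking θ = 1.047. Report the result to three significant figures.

k_d(T₂) = k_d(T₁) · θ^(T₂−T₁) = 0.498 × 1.047^(7.10−13.6)
= 0.498 × 1.047^-6.50 = 0.498 × 0.7419 = 0.3695 d⁻¹.

k_d ≈ 0.369 d⁻¹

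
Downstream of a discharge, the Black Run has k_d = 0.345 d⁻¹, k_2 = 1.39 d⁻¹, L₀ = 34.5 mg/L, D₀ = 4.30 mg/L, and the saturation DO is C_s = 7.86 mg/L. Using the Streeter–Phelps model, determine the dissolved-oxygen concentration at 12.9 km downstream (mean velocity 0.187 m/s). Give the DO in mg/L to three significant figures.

Travel time t = x/v = 12.9 km / (0.187 m/s) = 12900 m / 0.187 m/s = 68980 s = 0.7984 d.
k_d L₀/(k_2−k_d) = 0.345×34.5/(1.39−0.345) = 11.90/1.045 = 11.39 mg/L.
e^(−k_d t) = e^(−0.345×0.7984) = 0.7592; e^(−k_2 t) = e^(−1.39×0.7984) = 0.3296.
D = 11.39 × (0.7592 − 0.3296) + 4.30 × 0.3296 = 4.893 + 1.417 = 6.311 mg/L.
DO = C_s − D = 7.86 − 6.311 = 1.549 mg/L.

DO ≈ 1.55 mg/L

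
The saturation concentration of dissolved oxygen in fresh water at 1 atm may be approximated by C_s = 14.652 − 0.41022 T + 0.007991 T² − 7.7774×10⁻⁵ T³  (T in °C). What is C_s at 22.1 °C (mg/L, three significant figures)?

C_s ≈ 8.65 mg/L

C_s = 14.652 − 0.41022×22.1 + 0.007991×22.1² − 7.7774×10⁻⁵×22.1³ = 8.650 mg/L.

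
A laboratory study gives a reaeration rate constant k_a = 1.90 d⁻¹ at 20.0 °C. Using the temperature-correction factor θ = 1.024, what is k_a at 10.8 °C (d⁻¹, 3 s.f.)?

k_a ≈ 1.53 d⁻¹

k_a(T₂) = k_a(T₁) · θ^(T₂−T₁) = 1.90 × 1.024^(10.8−20.0)
= 1.90 × 1.024^-9.20 = 1.90 × 0.8040 = 1.528 d⁻¹.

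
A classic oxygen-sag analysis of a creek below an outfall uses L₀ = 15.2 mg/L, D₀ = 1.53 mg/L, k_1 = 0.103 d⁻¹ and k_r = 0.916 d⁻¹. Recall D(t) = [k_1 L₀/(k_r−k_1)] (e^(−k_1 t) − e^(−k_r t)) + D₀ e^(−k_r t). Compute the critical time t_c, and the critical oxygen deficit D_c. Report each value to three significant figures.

At the critical point dD/dt = 0, so k_1 L₀ e^(−k_1 t) = k_r D. Substituting D(t) from the Streeter–Phelps equation and solving for t gives
t_c = ln[(k_r/k_1)(1 − D₀(k_r−k_1)/(k_1 L₀))] / (k_r−k_1).
Here k_r−k_1 = 0.8130 d⁻¹ and 1 − D₀(k_r−k_1)/(k_1 L₀) = 1 − 1.53×0.8130/(0.103×15.2) = 0.2055, so
t_c = ln(8.893 × 0.2055) / 0.8130 = 0.6029 / 0.8130 = 0.7416 d.
D_c = (k_1/k_r) L₀ e^(−k_1 t_c) = (0.103/0.916) × 15.2 × e^(−0.103×0.7416) = 0.1124 × 15.2 × 0.9265 = 1.583 mg/L.

t_c ≈ 0.742 d; D_c ≈ 1.58 mg/L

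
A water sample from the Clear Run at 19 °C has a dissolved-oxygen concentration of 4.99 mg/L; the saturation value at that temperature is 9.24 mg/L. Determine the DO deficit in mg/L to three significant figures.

D ≈ 4.25 mg/L

D = C_s − C = 9.24 − 4.99 = 4.25 mg/L.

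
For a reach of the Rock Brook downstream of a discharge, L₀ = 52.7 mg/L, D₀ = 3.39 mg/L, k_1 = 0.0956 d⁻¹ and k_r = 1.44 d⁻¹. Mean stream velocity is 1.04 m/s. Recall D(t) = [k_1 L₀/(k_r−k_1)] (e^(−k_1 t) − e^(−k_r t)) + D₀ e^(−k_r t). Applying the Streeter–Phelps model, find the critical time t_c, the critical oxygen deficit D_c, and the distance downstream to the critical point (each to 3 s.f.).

t_c = [1/(k_r−k_1)] ln[(k_r/k_1)(1 − D₀(k_r−k_1)/(k_1 L₀))]
= [1/(1.44−0.0956)] ln[(1.44/0.0956)(1 − 3.39×1.344/(0.0956×52.7))]
= (1/1.344) ln[15.06 × 0.09539] = 0.7438 × ln(1.437) = 0.7438 × 0.3625 = 0.2696 d.
L(t_c) = L₀ e^(−k_1 t_c) = 52.7 × 0.9746 = 51.36 mg/L, and at the critical point k_r D_c = k_1 L, so D_c = (0.0956/1.44) × 51.36 = 3.410 mg/L.
x_c = v t_c = 1.04 m/s × 0.2696 d × 86400 s/d = 24230 m ≈ 24.2 km.

t_c ≈ 0.270 d; D_c ≈ 3.41 mg/L; x_c ≈ 24.2 km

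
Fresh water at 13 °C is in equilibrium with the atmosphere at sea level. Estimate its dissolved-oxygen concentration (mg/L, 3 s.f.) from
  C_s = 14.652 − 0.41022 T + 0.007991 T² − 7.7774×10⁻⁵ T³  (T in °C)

C_s ≈ 10.5 mg/L

C_s = 14.652 − 0.41022×13 + 0.007991×13² − 7.7774×10⁻⁵×13³ = 10.50 mg/L.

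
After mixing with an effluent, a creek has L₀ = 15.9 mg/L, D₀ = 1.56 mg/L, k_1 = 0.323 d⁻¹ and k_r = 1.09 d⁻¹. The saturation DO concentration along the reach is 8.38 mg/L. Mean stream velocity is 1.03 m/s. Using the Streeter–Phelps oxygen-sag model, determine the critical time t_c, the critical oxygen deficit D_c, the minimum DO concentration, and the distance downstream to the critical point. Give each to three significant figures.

t_c ≈ 1.24 d; D_c ≈ 3.16 mg/L; min DO ≈ 5.22 mg/L; x_c ≈ 110 km

At the critical point dD/dt = 0, so k_1 L₀ e^(−k_1 t) = k_r D. Substituting D(t) from the Streeter–Phelps equation and solving for t gives
t_c = ln[(k_r/k_1)(1 − D₀(k_r−k_1)/(k_1 L₀))] / (k_r−k_1).
Here k_r−k_1 = 0.7670 d⁻¹ and 1 − D₀(k_r−k_1)/(k_1 L₀) = 1 − 1.56×0.7670/(0.323×15.9) = 0.7670, so
t_c = ln(3.375 × 0.7670) / 0.7670 = 0.9510 / 0.7670 = 1.240 d.
D_c = (k_1/k_r) L₀ e^(−k_1 t_c) = (0.323/1.09) × 15.9 × e^(−0.323×1.240) = 0.2963 × 15.9 × 0.6700 = 3.157 mg/L.
Minimum DO = C_s − D_c = 8.38 − 3.157 = 5.223 mg/L.
x_c = v t_c = 1.03 m/s × 1.240 d × 86400 s/d = 110300 m ≈ 110 km.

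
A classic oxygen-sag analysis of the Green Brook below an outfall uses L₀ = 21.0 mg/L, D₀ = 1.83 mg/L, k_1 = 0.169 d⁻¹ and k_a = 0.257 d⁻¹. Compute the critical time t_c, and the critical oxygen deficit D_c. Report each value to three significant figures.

With k_a/k_1 = 1.521 and 1 − D₀(k_a−k_1)/(k_1 L₀) = 0.9546,
t_c = ln(1.521 × 0.9546) / (0.257 − 0.169) = ln(1.452) / 0.08800 = 0.3727/0.08800 = 4.236 d.
D_c = (k_1/k_a) L₀ e^(−k_1 t_c) = (0.169/0.257) × 21.0 × e^(−0.169×4.236) = 0.6576 × 21.0 × 0.4888 = 6.750 mg/L.

t_c ≈ 4.24 d; D_c ≈ 6.75 mg/L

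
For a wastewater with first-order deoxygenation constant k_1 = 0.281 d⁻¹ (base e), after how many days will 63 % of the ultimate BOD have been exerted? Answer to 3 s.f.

t ≈ 3.54 d

y/L₀ = 1 − e^(−k_1 t) = 0.63 ⇒ e^(−k_1 t) = 0.370
t = −ln(0.370) / 0.281 = 0.9943 / 0.281 = 3.538 d.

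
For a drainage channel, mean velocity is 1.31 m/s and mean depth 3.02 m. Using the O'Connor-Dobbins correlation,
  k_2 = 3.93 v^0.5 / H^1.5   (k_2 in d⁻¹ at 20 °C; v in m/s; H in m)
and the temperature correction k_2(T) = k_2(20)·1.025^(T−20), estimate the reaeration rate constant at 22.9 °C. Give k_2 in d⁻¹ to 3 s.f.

k_2 ≈ 0.921 d⁻¹

k_2(20) = 3.93 × 1.31^0.5 / 3.02^1.5 = 3.93 × 1.145 / 5.248 = 0.8571 d⁻¹.
k_2(22.9) = 0.8571 × 1.025^(22.9−20) = 0.8571 × 1.074 = 0.9207 d⁻¹.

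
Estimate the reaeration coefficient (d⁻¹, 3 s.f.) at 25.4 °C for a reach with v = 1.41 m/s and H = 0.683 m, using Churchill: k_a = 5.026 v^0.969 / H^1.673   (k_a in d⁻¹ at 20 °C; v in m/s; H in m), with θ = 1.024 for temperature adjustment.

k_a(20) = 5.026 × 1.41^0.969 / 0.683^1.673 = 5.026 × 1.395 / 0.5284 = 13.27 d⁻¹.
k_a(25.4) = 13.27 × 1.024^(25.4−20) = 13.27 × 1.137 = 15.08 d⁻¹.

k_a ≈ 15.1 d⁻¹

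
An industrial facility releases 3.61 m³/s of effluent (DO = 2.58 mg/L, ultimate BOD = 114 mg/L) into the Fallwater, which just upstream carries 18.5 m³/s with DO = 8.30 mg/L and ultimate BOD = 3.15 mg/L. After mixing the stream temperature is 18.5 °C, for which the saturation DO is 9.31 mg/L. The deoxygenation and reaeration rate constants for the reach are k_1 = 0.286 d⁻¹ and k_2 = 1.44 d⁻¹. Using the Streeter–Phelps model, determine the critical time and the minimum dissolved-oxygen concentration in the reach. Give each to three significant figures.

Mixed DO = (18.5×8.30 + 3.61×2.58)/(18.5+3.61) = 162.9/22.11 = 7.366 mg/L.
Mixed L₀ = (18.5×3.15 + 3.61×114)/(22.11) = 469.8/22.11 = 21.25 mg/L.
Initial deficit D₀ = C_s − DO₀ = 9.31 − 7.366 = 1.944 mg/L.
t_c = (1/1.154) ln[(1.44/0.286)(1 − 1.944×1.154/(0.286×21.25))] = 0.8666 × ln(3.176) = 1.002 d.
D_c = (0.286/1.44) × 21.25 × e^(−0.286×1.002) = 0.1986 × 21.25 × 0.7509 = 3.169 mg/L.
Minimum DO = 9.31 − 3.169 = 6.141 mg/L.

t_c ≈ 1.00 d; minimum DO ≈ 6.14 mg/L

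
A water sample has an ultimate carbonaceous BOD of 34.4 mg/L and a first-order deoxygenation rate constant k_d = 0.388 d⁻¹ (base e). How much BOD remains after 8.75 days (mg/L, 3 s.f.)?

L ≈ 1.15 mg/L

L_t = L₀ e^(−k_d t) = 34.4 × e^(−0.388×8.75) = 34.4 × 0.03354 = 1.154 mg/L.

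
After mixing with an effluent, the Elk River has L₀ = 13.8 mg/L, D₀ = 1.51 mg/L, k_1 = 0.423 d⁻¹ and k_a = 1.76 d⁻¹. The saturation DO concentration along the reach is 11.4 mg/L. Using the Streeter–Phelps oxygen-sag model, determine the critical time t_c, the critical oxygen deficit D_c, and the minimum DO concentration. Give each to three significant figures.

t_c = [1/(k_a−k_1)] ln[(k_a/k_1)(1 − D₀(k_a−k_1)/(k_1 L₀))]
= [1/(1.76−0.423)] ln[(1.76/0.423)(1 − 1.51×1.337/(0.423×13.8))]
= (1/1.337) ln[4.161 × 0.6541] = 0.7479 × ln(2.722) = 0.7479 × 1.001 = 0.7489 d.
L(t_c) = L₀ e^(−k_1 t_c) = 13.8 × 0.7285 = 10.05 mg/L, and at the critical point k_a D_c = k_1 L, so D_c = (0.423/1.76) × 10.05 = 2.416 mg/L.
Minimum DO = C_s − D_c = 11.4 − 2.416 = 8.984 mg/L.

t_c ≈ 0.749 d; D_c ≈ 2.42 mg/L; min DO ≈ 8.98 mg/L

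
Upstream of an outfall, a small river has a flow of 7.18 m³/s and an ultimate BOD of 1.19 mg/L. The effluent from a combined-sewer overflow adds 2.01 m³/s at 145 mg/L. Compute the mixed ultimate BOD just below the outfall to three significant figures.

32.6 mg/L

Flow-weighted mixing: C = (Q_r C_r + Q_w C_w)/(Q_r + Q_w)
= (7.18×1.19 + 2.01×145)/(7.18 + 2.01) = 300.0/9.190 = 32.64 mg/L.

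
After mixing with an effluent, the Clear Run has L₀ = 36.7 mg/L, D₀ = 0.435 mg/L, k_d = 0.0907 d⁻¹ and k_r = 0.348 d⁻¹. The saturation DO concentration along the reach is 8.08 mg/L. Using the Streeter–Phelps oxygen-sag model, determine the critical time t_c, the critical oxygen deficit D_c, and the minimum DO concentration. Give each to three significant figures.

t_c ≈ 5.09 d; D_c ≈ 6.03 mg/L; min DO ≈ 2.05 mg/L

At the critical point dD/dt = 0, so k_d L₀ e^(−k_d t) = k_r D. Substituting D(t) from the Streeter–Phelps equation and solving for t gives
t_c = ln[(k_r/k_d)(1 − D₀(k_r−k_d)/(k_d L₀))] / (k_r−k_d).
Here k_r−k_d = 0.2573 d⁻¹ and 1 − D₀(k_r−k_d)/(k_d L₀) = 1 − 0.435×0.2573/(0.0907×36.7) = 0.9664, so
t_c = ln(3.837 × 0.9664) / 0.2573 = 1.310 / 0.2573 = 5.093 d.
D_c = (k_d/k_r) L₀ e^(−k_d t_c) = (0.0907/0.348) × 36.7 × e^(−0.0907×5.093) = 0.2606 × 36.7 × 0.6301 = 6.027 mg/L.
Minimum DO = C_s − D_c = 8.08 − 6.027 = 2.053 mg/L.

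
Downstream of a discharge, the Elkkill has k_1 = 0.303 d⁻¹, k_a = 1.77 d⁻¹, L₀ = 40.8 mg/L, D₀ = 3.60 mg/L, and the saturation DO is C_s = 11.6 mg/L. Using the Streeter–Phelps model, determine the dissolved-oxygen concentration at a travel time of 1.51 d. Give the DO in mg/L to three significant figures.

k_1 L₀/(k_a−k_1) = 0.303×40.8/(1.77−0.303) = 12.36/1.467 = 8.427 mg/L.
e^(−k_1 t) = e^(−0.303×1.510) = 0.6328; e^(−k_a t) = e^(−1.77×1.510) = 0.06907.
D = 8.427 × (0.6328 − 0.06907) + 3.60 × 0.06907 = 4.751 + 0.2486 = 5.000 mg/L.
DO = C_s − D = 11.6 − 5.000 = 6.600 mg/L.

DO ≈ 6.60 mg/L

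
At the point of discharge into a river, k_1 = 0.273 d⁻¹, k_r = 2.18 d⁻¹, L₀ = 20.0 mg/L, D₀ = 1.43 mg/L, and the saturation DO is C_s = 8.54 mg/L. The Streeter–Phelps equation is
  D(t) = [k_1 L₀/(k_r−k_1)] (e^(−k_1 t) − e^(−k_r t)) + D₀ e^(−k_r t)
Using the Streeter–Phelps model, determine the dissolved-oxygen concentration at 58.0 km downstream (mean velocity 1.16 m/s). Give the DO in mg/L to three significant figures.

Travel time t = x/v = 58.0 km / (1.16 m/s) = 58000 m / 1.16 m/s = 50000 s = 0.5787 d.
k_1 L₀/(k_r−k_1) = 0.273×20.0/(2.18−0.273) = 5.460/1.907 = 2.863 mg/L.
e^(−k_1 t) = e^(−0.273×0.5787) = 0.8539; e^(−k_r t) = e^(−2.18×0.5787) = 0.2832.
D = 2.863 × (0.8539 − 0.2832) + 1.43 × 0.2832 = 1.634 + 0.4050 = 2.039 mg/L.
DO = C_s − D = 8.54 − 2.039 = 6.501 mg/L.

DO ≈ 6.50 mg/L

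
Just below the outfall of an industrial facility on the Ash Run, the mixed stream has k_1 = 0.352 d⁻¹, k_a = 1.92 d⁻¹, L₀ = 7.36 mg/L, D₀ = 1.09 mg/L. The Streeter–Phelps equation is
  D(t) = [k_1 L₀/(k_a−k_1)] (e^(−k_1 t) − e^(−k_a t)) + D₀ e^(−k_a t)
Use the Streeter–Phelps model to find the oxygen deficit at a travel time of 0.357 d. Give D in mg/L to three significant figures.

D ≈ 1.17 mg/L

k_1 L₀/(k_a−k_1) = 0.352×7.36/(1.92−0.352) = 2.591/1.568 = 1.652 mg/L.
e^(−k_1 t) = e^(−0.352×0.3570) = 0.8819; e^(−k_a t) = e^(−1.92×0.3570) = 0.5039.
D = 1.652 × (0.8819 − 0.5039) + 1.09 × 0.5039 = 0.6246 + 0.5492 = 1.174 mg/L.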